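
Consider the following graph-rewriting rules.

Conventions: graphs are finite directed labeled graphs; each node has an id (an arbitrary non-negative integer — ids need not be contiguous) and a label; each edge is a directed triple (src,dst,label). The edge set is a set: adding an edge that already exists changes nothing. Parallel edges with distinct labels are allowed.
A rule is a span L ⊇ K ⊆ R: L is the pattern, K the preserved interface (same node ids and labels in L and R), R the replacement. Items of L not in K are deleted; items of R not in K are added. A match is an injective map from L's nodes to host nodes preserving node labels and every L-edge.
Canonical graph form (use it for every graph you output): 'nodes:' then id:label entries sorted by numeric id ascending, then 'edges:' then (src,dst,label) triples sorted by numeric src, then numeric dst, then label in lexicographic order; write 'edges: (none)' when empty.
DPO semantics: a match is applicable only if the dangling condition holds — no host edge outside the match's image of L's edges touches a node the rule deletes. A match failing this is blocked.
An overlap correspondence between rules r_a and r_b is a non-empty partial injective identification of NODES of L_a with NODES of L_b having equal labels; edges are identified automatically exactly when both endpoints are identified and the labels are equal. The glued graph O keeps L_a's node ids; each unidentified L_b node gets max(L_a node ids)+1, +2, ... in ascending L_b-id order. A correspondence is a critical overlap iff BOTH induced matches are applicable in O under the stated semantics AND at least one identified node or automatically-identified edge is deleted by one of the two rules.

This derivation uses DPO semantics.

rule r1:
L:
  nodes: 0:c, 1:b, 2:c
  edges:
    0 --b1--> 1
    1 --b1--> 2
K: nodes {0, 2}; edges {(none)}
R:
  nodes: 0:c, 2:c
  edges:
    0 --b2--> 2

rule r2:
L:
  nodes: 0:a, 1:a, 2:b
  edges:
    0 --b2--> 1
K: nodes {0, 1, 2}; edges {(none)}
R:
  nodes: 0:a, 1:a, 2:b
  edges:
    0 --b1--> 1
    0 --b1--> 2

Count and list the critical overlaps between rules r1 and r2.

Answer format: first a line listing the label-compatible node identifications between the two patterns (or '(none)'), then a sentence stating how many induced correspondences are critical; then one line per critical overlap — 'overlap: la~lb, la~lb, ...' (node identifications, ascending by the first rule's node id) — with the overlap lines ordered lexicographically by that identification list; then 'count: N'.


label-compatible node identifications between L(r1) and L(r2): 1~2
1 of the induced correspondences is a critical overlap of r1 and r2.
overlap: 1~2
count: 1


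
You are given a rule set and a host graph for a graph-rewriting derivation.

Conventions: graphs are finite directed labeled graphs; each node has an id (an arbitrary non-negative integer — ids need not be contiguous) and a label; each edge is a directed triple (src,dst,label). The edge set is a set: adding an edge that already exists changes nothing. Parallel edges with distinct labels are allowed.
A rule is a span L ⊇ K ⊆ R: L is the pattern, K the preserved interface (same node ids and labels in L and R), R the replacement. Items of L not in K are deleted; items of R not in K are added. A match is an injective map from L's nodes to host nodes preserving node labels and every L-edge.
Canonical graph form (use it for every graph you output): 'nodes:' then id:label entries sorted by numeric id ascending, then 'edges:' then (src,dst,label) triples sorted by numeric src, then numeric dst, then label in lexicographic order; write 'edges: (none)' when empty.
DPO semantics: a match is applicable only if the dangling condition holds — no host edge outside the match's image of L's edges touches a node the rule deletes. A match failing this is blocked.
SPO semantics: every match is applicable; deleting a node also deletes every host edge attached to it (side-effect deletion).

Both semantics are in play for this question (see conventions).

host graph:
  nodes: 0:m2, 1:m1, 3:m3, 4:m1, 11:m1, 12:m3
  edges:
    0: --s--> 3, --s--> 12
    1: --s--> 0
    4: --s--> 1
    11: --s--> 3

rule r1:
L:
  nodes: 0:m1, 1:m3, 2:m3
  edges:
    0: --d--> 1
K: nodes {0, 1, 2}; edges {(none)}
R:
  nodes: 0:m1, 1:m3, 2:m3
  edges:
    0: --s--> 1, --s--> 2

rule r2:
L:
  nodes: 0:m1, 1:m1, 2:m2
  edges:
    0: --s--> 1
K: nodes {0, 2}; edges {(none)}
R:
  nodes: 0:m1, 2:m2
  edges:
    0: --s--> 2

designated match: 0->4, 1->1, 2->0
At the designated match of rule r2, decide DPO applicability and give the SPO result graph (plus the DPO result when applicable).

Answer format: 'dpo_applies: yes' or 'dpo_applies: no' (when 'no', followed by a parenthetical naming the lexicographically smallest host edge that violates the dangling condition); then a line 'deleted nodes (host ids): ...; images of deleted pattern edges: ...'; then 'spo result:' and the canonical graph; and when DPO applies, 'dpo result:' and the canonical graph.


dpo_applies: no
(the rule deletes node 1, which keeps host edge (1,0,s) outside the match image — the dangling condition fails, DPO blocks; SPO proceeds and side-deletes such edges)
deleted nodes (host ids): 1; images of deleted pattern edges: (4,1,s)
spo result:
nodes: 0:m2, 3:m3, 4:m1, 11:m1, 12:m3
edges: (0,3,s); (0,12,s); (4,0,s); (11,3,s)


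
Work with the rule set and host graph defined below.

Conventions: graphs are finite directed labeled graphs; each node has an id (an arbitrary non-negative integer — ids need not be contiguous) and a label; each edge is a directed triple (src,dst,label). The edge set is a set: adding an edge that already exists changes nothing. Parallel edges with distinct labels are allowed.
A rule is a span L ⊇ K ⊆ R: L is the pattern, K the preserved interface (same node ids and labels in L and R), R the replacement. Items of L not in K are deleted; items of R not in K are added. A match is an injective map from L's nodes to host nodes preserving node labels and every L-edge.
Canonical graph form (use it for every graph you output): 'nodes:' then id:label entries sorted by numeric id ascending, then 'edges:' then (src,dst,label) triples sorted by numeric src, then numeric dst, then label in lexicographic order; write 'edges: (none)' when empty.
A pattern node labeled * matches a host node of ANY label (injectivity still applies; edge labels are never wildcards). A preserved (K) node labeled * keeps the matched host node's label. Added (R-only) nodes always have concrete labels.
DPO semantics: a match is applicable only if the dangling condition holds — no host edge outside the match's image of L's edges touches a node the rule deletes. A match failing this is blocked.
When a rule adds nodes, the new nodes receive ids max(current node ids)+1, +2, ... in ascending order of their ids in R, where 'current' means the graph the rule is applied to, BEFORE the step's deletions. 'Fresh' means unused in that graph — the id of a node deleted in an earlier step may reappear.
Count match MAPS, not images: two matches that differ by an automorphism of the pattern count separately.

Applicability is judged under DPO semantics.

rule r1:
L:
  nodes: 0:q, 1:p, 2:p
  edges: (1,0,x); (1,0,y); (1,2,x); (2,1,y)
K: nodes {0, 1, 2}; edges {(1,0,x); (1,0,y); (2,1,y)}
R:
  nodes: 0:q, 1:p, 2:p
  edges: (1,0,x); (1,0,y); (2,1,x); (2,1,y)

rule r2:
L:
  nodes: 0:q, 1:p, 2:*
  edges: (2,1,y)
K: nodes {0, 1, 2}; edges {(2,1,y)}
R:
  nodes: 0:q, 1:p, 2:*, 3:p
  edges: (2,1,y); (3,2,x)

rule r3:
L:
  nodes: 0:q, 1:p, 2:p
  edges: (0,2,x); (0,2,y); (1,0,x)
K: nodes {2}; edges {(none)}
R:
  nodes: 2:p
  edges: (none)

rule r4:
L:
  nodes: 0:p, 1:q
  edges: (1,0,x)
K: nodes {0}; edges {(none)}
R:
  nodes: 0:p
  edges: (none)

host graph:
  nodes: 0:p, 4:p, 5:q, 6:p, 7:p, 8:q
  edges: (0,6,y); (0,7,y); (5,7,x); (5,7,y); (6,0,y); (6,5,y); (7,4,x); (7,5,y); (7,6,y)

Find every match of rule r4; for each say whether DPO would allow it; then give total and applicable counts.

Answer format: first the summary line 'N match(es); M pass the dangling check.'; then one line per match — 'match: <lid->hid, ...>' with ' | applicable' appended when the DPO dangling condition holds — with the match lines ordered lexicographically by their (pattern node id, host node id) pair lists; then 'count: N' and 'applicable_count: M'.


1 match(es); 0 pass the dangling check.
match: 0->7, 1->5
count: 1
applicable_count: 0


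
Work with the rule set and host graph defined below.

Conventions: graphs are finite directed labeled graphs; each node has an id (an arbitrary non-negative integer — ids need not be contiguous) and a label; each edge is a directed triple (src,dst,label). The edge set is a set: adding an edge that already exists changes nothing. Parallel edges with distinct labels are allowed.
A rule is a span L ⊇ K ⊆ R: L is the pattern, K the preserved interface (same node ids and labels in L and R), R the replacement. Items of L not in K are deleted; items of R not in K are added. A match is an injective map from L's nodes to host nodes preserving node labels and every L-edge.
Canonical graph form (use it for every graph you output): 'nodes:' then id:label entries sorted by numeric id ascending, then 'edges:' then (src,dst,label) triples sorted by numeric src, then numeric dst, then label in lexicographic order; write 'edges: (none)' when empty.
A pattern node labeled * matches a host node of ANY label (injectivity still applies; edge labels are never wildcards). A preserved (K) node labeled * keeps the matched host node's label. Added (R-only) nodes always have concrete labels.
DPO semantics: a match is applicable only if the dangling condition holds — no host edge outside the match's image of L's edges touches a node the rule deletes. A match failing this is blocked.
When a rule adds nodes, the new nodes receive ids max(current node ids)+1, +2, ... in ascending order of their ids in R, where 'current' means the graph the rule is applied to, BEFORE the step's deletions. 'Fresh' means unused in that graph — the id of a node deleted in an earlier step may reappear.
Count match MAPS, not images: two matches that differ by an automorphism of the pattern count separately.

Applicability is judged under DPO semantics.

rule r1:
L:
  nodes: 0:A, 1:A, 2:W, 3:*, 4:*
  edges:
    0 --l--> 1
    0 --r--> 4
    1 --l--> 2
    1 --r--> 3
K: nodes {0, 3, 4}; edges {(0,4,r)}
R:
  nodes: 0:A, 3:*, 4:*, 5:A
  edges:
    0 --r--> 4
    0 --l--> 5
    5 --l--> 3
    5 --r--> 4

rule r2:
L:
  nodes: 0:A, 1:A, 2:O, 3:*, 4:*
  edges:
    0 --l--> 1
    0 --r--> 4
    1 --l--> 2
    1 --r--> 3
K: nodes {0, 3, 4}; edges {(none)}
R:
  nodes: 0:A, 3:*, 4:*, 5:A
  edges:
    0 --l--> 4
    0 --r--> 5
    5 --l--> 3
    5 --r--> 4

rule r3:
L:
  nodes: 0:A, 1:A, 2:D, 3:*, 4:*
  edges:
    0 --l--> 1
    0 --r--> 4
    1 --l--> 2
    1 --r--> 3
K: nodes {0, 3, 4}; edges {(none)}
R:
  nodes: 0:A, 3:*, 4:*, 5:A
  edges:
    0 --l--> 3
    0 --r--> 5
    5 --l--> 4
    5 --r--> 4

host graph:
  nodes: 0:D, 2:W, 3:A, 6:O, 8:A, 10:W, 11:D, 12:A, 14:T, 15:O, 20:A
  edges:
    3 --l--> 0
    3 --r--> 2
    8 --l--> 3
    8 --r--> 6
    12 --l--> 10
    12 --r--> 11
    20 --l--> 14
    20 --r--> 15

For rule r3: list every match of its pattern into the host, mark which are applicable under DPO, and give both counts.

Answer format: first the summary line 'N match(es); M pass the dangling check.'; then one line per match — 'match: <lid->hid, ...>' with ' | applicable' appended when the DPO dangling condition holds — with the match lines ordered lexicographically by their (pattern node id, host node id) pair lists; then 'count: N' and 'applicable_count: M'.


1 match(es); 1 pass the dangling check.
match: 0->8, 1->3, 2->0, 3->2, 4->6 | applicable
count: 1
applicable_count: 1


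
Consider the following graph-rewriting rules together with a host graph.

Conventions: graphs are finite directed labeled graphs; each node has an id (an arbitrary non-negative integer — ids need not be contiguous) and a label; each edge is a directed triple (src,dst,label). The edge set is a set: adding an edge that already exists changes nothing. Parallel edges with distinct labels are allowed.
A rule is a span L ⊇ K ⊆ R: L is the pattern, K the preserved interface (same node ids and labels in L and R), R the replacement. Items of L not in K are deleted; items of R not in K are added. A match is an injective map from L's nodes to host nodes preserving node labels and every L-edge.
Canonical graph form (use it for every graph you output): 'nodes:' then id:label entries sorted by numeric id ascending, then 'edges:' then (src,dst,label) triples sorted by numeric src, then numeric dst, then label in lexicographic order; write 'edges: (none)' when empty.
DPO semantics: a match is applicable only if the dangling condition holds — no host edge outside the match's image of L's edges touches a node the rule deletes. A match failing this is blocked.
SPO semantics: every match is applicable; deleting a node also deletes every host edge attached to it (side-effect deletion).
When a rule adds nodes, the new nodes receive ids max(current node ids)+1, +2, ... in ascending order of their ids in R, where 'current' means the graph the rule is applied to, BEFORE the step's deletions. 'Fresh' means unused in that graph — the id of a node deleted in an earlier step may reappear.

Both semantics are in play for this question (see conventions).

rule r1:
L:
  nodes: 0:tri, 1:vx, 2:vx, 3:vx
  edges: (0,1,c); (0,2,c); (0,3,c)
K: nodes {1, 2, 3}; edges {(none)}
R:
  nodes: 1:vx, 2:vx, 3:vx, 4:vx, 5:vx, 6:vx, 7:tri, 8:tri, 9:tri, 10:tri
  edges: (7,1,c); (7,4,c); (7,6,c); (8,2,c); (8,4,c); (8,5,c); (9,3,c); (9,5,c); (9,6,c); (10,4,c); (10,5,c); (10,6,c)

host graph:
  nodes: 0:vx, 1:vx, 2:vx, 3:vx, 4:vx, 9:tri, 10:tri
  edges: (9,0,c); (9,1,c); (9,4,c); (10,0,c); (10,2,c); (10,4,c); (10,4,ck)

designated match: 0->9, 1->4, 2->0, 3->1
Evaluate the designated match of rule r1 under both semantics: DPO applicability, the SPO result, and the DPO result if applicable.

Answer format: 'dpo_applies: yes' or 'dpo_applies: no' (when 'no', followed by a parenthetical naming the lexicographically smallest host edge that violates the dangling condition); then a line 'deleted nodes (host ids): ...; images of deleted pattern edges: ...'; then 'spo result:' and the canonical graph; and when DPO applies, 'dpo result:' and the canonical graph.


dpo_applies: yes
deleted nodes (host ids): 9; images of deleted pattern edges: (9,0,c); (9,1,c); (9,4,c)
spo result:
nodes: 0:vx, 1:vx, 2:vx, 3:vx, 4:vx, 10:tri, 11:vx, 12:vx, 13:vx, 14:tri, 15:tri, 16:tri, 17:tri
edges: (10,0,c); (10,2,c); (10,4,c); (10,4,ck); (14,4,c); (14,11,c); (14,13,c); (15,0,c); (15,11,c); (15,12,c); (16,1,c); (16,12,c); (16,13,c); (17,11,c); (17,12,c); (17,13,c)
dpo result:
nodes: 0:vx, 1:vx, 2:vx, 3:vx, 4:vx, 10:tri, 11:vx, 12:vx, 13:vx, 14:tri, 15:tri, 16:tri, 17:tri
edges: (10,0,c); (10,2,c); (10,4,c); (10,4,ck); (14,4,c); (14,11,c); (14,13,c); (15,0,c); (15,11,c); (15,12,c); (16,1,c); (16,12,c); (16,13,c); (17,11,c); (17,12,c); (17,13,c)


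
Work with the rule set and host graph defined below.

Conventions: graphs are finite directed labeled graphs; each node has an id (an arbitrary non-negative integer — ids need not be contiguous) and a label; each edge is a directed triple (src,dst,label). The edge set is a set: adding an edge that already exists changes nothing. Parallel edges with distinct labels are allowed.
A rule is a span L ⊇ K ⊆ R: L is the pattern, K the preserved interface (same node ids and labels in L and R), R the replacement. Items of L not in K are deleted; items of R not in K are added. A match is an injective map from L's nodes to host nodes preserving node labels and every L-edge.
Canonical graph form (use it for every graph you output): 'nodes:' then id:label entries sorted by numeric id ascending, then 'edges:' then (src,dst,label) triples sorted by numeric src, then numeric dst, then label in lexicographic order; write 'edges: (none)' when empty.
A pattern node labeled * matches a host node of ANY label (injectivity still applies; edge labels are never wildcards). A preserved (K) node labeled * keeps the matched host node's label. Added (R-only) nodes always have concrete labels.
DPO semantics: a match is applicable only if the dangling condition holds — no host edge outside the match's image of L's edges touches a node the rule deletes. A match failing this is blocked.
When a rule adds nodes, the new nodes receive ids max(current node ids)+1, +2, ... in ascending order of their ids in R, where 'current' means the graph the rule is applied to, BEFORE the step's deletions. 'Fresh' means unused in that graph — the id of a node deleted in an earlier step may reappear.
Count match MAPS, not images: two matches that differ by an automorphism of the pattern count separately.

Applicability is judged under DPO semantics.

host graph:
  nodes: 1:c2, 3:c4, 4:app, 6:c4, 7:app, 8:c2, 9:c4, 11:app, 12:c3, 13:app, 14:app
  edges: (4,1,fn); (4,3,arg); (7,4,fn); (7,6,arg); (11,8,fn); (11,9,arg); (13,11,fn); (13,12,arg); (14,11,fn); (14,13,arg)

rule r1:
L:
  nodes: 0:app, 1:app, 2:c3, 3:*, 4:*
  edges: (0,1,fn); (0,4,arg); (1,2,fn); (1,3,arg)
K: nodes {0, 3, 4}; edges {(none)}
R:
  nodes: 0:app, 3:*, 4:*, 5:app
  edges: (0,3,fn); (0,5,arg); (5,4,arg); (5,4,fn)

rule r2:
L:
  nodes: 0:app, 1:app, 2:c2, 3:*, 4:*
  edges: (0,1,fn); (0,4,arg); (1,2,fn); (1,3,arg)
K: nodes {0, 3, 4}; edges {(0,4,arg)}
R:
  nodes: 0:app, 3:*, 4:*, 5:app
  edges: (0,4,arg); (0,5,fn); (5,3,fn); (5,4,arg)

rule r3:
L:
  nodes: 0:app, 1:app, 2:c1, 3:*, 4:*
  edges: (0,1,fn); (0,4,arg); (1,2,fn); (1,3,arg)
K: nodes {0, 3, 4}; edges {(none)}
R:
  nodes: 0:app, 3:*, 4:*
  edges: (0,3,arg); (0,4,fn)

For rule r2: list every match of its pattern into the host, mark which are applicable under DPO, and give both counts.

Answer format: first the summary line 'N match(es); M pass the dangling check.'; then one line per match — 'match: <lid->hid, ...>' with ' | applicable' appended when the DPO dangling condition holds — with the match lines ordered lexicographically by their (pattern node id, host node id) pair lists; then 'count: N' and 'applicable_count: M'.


3 match(es); 1 pass the dangling check.
match: 0->7, 1->4, 2->1, 3->3, 4->6 | applicable
match: 0->13, 1->11, 2->8, 3->9, 4->12
match: 0->14, 1->11, 2->8, 3->9, 4->13
count: 3
applicable_count: 1


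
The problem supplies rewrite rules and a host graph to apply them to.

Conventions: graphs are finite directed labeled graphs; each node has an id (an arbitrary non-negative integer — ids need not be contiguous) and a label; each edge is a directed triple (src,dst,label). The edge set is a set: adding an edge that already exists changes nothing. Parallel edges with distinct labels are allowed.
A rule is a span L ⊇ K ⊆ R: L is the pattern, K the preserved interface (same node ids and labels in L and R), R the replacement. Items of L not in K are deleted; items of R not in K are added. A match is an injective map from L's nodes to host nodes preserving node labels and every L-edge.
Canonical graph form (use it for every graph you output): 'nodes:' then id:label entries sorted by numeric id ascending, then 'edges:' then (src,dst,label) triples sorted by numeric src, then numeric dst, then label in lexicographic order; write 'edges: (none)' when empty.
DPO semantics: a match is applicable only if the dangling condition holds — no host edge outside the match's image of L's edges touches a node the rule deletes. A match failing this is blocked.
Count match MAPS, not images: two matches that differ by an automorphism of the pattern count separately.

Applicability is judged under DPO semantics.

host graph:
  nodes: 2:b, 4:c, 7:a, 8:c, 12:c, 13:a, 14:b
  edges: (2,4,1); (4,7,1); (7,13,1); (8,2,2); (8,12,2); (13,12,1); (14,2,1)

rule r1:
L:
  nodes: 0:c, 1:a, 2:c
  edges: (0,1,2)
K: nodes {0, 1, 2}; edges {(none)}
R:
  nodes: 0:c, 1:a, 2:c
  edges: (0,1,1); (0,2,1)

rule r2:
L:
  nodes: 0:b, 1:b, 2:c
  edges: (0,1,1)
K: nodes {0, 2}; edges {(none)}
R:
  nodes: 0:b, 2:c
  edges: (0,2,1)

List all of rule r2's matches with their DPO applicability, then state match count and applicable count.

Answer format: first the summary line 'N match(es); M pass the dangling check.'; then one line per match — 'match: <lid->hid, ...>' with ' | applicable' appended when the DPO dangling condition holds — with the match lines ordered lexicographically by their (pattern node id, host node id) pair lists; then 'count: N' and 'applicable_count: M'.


3 match(es); 0 pass the dangling check.
match: 0->14, 1->2, 2->4
match: 0->14, 1->2, 2->8
match: 0->14, 1->2, 2->12
count: 3
applicable_count: 0


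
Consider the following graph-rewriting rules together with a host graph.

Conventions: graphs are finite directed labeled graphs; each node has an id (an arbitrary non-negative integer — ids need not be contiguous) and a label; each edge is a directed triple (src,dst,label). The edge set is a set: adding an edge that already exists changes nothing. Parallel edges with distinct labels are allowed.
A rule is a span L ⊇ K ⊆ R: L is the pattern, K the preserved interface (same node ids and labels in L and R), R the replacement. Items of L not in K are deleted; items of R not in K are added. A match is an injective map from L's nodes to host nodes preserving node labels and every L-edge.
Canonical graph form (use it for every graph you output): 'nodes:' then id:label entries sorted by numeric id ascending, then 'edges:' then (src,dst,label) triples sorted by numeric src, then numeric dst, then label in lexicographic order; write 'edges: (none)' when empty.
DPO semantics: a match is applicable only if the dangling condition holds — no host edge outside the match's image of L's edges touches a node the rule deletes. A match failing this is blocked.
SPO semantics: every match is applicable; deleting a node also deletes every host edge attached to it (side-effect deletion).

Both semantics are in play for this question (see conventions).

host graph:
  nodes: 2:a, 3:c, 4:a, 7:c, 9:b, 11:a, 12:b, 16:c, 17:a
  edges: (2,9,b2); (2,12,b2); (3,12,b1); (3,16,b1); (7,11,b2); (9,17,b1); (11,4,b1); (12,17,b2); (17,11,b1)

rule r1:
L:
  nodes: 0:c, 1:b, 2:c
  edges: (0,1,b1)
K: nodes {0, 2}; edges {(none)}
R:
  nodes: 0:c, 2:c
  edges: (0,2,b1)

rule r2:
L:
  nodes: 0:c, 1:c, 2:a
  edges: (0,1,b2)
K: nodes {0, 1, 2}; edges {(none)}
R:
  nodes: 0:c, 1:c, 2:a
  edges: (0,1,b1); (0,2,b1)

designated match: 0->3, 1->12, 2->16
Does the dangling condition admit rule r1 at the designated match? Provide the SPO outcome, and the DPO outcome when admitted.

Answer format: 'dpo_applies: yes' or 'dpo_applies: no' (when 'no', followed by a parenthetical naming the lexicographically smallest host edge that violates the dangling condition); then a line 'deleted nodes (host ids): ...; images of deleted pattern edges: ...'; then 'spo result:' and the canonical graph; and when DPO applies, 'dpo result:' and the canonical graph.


dpo_applies: no
(the rule deletes node 12, which keeps host edge (2,12,b2) outside the match image — the dangling condition fails, DPO blocks; SPO proceeds and side-deletes such edges)
deleted nodes (host ids): 12; images of deleted pattern edges: (3,12,b1)
spo result:
nodes: 2:a, 3:c, 4:a, 7:c, 9:b, 11:a, 16:c, 17:a
edges: (2,9,b2); (3,16,b1); (7,11,b2); (9,17,b1); (11,4,b1); (17,11,b1)


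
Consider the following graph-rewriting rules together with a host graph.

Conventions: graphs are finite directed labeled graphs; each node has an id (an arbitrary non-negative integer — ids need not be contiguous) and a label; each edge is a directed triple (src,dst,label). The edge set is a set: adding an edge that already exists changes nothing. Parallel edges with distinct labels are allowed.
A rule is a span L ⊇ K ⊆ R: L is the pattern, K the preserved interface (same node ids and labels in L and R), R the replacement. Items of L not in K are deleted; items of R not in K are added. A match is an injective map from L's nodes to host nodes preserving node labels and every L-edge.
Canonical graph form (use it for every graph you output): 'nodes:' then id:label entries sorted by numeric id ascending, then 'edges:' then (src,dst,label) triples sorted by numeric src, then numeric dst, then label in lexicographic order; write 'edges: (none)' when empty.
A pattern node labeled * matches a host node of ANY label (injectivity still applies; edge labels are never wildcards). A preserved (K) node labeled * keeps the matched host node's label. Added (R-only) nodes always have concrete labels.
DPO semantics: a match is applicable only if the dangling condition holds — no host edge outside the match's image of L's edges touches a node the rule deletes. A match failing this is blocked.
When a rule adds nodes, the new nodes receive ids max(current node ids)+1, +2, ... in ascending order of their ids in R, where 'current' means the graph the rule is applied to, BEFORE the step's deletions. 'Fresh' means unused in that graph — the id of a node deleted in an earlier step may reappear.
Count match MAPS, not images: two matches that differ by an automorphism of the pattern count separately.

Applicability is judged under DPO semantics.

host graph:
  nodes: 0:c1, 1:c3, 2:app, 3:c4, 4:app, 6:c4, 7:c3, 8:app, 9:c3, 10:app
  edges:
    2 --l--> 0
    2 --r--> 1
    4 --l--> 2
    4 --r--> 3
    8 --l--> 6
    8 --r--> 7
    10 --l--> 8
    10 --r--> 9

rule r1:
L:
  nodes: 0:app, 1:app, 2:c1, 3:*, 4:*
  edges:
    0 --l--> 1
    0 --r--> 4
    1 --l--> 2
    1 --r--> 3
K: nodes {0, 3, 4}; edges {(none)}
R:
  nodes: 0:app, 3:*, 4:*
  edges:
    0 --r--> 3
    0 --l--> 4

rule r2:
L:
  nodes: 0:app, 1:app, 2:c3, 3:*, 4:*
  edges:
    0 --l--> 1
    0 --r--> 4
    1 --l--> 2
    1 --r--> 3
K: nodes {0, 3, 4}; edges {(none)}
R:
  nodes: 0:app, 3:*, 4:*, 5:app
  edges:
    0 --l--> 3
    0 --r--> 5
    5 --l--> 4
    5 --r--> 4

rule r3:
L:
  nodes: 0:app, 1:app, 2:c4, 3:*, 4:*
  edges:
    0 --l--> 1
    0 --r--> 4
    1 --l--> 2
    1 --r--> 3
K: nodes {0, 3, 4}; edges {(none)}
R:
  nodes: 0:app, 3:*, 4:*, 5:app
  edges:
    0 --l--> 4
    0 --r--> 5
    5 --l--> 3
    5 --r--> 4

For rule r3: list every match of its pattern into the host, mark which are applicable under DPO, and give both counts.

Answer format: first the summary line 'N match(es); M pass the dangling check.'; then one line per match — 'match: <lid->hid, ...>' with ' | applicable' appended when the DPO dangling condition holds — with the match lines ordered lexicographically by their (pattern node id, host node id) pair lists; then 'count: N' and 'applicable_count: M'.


1 match(es); 1 pass the dangling check.
match: 0->10, 1->8, 2->6, 3->7, 4->9 | applicable
count: 1
applicable_count: 1


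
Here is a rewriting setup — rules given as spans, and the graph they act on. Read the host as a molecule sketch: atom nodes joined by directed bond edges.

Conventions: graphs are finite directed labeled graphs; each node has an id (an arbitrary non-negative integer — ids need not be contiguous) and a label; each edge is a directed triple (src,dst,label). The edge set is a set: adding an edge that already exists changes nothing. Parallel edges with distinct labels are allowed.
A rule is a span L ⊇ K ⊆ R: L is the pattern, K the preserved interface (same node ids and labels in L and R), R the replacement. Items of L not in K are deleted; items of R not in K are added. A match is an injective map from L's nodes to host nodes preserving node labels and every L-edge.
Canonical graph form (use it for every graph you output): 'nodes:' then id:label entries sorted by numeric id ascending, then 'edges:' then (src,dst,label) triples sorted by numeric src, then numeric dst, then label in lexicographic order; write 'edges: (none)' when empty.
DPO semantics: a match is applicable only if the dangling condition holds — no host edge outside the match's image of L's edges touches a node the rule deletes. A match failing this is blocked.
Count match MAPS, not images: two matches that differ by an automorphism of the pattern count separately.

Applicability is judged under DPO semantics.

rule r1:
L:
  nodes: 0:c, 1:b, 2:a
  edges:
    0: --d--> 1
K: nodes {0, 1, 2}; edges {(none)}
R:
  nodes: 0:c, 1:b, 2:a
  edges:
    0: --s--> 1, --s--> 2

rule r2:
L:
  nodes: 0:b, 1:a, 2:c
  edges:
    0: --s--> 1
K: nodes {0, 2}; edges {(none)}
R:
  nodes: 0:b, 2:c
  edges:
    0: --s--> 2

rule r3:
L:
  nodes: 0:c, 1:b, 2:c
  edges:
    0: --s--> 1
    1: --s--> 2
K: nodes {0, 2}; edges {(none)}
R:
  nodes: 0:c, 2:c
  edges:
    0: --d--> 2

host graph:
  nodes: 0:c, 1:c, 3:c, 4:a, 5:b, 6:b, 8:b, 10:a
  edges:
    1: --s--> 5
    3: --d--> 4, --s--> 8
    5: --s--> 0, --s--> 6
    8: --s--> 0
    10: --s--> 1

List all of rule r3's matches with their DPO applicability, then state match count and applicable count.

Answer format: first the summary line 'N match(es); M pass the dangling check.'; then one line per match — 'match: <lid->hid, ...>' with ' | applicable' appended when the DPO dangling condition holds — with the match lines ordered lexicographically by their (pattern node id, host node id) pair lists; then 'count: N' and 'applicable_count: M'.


2 match(es); 1 pass the dangling check.
match: 0->1, 1->5, 2->0
match: 0->3, 1->8, 2->0 | applicable
count: 2
applicable_count: 1


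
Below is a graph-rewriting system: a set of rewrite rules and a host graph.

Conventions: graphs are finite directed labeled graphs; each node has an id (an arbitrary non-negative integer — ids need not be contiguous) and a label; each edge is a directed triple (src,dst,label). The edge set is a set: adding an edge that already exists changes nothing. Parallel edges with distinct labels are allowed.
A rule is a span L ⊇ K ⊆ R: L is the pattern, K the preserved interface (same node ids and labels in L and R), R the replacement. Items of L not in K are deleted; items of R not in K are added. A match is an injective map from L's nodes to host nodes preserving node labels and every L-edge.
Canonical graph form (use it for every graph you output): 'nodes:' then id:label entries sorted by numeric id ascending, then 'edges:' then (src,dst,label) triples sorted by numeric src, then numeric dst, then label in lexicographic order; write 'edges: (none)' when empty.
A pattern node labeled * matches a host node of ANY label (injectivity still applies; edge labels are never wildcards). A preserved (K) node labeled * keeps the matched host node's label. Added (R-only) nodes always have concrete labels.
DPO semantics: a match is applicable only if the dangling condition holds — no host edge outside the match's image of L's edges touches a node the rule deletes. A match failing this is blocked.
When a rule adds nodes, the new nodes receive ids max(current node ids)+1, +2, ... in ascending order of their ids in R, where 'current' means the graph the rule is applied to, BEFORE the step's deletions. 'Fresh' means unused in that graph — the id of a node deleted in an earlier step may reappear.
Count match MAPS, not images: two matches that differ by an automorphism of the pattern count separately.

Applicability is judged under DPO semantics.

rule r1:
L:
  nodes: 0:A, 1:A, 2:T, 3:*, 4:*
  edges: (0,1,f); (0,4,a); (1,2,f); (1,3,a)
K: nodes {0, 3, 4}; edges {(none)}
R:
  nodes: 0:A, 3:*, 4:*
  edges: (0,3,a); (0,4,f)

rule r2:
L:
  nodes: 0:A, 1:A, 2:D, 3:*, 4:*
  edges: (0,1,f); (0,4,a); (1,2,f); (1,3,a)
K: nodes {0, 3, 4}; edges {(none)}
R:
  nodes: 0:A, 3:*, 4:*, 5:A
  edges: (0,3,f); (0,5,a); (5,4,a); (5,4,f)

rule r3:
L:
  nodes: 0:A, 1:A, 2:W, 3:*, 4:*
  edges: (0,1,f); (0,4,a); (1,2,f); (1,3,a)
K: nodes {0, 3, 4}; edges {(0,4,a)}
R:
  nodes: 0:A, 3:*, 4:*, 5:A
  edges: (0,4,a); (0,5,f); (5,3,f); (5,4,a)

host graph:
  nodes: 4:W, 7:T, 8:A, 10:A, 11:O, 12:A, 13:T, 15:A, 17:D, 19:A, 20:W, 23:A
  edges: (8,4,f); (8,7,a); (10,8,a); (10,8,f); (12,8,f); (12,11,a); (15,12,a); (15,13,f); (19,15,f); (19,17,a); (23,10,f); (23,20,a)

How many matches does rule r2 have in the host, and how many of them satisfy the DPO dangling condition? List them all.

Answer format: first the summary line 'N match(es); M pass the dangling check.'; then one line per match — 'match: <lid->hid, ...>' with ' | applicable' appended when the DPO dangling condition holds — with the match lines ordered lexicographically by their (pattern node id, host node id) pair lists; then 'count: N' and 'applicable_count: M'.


0 match(es); 0 pass the dangling check.
count: 0
applicable_count: 0


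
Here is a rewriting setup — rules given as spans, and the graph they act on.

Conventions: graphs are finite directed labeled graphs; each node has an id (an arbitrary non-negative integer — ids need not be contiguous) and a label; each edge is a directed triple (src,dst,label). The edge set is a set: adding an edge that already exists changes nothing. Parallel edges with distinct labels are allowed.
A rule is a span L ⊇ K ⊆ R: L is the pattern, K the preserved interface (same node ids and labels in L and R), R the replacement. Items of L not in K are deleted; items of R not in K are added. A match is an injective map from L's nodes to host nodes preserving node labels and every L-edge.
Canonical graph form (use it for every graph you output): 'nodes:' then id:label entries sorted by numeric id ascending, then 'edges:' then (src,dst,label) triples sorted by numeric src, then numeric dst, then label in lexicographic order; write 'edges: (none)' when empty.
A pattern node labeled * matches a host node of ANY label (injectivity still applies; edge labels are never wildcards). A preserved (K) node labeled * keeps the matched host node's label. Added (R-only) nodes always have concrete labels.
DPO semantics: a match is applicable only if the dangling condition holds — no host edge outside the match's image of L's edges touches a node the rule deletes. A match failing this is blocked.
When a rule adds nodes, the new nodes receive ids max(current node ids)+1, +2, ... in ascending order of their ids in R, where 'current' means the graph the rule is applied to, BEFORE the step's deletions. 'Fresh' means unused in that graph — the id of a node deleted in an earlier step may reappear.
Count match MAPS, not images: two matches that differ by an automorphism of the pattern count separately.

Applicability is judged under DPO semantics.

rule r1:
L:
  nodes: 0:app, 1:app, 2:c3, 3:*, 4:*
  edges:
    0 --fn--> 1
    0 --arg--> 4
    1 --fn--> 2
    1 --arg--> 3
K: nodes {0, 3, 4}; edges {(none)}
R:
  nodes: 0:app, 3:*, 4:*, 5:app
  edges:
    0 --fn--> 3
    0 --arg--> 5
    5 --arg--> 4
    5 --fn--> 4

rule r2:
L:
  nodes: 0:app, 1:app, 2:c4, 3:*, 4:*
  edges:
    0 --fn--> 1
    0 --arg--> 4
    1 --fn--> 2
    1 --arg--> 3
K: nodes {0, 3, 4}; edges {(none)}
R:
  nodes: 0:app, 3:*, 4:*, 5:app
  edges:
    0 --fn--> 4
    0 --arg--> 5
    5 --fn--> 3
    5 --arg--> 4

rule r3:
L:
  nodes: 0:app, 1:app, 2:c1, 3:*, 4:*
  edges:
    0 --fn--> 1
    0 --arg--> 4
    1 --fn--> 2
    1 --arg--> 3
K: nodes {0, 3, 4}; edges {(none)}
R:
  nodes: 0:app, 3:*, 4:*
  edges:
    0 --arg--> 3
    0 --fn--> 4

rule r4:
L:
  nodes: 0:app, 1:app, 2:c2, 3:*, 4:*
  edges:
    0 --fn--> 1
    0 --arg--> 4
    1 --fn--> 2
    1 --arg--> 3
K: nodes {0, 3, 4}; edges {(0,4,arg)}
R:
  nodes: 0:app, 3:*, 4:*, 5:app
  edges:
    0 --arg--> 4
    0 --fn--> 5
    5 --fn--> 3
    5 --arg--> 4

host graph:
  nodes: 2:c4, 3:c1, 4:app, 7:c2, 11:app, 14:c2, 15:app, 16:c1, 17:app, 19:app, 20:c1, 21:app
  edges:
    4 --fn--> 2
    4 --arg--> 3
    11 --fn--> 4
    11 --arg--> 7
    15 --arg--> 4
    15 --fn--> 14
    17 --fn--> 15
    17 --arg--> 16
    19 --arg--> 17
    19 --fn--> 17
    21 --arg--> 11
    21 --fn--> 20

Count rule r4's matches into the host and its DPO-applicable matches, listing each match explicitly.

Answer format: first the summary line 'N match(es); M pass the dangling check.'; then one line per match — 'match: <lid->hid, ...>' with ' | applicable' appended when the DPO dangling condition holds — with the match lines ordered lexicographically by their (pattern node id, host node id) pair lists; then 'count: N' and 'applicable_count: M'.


1 match(es); 1 pass the dangling check.
match: 0->17, 1->15, 2->14, 3->4, 4->16 | applicable
count: 1
applicable_count: 1


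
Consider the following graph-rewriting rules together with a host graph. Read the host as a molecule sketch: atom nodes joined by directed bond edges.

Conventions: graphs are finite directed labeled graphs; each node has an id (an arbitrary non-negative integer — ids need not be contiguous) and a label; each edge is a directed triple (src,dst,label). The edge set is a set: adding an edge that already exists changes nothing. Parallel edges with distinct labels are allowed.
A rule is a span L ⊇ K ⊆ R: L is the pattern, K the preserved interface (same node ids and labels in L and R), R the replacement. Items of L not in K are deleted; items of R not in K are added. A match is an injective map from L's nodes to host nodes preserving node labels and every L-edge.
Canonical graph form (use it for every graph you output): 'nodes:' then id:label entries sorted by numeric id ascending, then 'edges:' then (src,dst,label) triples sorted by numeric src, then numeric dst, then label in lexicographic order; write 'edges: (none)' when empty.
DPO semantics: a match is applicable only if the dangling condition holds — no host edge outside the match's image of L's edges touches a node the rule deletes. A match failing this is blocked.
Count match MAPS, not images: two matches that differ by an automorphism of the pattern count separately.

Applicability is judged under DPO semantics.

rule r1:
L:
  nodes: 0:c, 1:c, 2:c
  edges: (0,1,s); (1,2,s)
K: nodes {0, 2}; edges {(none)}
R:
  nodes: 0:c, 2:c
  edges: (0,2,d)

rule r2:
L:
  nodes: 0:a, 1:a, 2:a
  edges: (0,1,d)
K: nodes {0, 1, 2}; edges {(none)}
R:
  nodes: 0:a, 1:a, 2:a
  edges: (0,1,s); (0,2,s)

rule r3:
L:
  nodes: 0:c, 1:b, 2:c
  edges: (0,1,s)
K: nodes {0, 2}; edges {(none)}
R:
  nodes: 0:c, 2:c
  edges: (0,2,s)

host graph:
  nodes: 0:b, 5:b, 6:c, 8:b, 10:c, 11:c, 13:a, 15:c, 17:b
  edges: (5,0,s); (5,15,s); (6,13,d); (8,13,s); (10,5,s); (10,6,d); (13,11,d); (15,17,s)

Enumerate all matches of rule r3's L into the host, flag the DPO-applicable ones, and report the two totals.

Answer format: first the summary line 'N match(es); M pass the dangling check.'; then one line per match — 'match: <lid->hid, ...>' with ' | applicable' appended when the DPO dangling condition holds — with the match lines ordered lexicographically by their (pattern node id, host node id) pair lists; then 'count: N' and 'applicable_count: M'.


6 match(es); 3 pass the dangling check.
match: 0->10, 1->5, 2->6
match: 0->10, 1->5, 2->11
match: 0->10, 1->5, 2->15
match: 0->15, 1->17, 2->6 | applicable
match: 0->15, 1->17, 2->10 | applicable
match: 0->15, 1->17, 2->11 | applicable
count: 6
applicable_count: 3


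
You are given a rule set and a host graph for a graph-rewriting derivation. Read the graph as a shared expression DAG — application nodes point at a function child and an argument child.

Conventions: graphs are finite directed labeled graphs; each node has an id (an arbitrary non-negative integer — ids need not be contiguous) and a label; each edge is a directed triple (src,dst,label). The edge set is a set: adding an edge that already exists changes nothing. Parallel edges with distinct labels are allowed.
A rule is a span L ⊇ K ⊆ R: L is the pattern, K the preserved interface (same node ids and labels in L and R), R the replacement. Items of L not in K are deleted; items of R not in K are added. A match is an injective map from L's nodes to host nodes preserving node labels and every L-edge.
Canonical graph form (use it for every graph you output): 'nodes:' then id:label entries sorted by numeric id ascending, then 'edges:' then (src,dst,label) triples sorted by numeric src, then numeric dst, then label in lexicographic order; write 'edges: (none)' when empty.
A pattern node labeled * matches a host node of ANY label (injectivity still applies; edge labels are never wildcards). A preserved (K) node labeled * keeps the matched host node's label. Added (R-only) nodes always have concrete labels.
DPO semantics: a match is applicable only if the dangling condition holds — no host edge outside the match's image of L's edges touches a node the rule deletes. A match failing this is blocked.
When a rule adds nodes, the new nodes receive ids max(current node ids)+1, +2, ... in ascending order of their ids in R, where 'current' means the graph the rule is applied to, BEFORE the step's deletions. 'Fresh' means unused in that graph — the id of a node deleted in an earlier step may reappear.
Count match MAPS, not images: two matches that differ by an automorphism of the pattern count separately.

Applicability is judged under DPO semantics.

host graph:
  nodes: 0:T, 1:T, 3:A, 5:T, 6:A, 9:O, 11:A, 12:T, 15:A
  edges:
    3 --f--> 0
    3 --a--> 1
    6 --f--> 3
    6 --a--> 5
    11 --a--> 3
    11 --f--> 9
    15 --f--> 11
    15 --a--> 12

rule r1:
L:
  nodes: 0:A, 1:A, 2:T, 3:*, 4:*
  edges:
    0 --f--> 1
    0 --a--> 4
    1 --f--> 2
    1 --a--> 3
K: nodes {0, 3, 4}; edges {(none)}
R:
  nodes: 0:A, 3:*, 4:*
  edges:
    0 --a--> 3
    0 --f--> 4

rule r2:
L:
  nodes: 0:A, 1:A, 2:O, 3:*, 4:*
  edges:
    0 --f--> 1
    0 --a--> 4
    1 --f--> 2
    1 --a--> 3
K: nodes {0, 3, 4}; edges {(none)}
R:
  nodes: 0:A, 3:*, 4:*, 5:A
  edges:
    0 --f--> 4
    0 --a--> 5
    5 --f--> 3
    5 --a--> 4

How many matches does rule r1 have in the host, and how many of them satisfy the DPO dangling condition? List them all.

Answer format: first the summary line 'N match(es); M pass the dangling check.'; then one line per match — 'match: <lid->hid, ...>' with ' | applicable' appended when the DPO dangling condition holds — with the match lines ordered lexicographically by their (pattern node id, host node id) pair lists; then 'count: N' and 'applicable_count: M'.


1 match(es); 0 pass the dangling check.
match: 0->6, 1->3, 2->0, 3->1, 4->5
count: 1
applicable_count: 0
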